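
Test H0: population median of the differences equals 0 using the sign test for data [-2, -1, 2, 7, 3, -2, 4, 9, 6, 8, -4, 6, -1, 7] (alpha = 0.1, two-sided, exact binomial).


Step 1: Discard zero differences. Original n = 14; n_eff = number of nonzero differences = 14.
Nonzero differences (with sign): -2, -1, +2, +7, +3, -2, +4, +9, +6, +8, -4, +6, -1, +7
Step 2: Count signs: positive = 9, negative = 5.
Step 3: Under H0: P(positive) = 0.5, so the number of positives S ~ Bin(14, 0.5).
Step 4: Two-sided exact p-value = sum of Bin(14,0.5) probabilities at or below the observed probability = 0.423950.
Step 5: alpha = 0.1. fail to reject H0.

n_eff = 14, pos = 9, neg = 5, p = 0.423950, fail to reject H0.


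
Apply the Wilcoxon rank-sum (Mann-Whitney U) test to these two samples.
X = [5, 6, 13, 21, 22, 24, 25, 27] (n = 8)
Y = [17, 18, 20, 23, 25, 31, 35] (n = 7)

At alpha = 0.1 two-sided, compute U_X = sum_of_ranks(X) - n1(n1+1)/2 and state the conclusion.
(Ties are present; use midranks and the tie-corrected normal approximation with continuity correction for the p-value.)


Step 1: Combine and sort all 15 observations; assign midranks.
sorted (value, group): (5,X), (6,X), (13,X), (17,Y), (18,Y), (20,Y), (21,X), (22,X), (23,Y), (24,X), (25,X), (25,Y), (27,X), (31,Y), (35,Y)
ranks: 5->1, 6->2, 13->3, 17->4, 18->5, 20->6, 21->7, 22->8, 23->9, 24->10, 25->11.5, 25->11.5, 27->13, 31->14, 35->15
Step 2: Rank sum for X: R1 = 1 + 2 + 3 + 7 + 8 + 10 + 11.5 + 13 = 55.5.
Step 3: U_X = R1 - n1(n1+1)/2 = 55.5 - 8*9/2 = 55.5 - 36 = 19.5.
       U_Y = n1*n2 - U_X = 56 - 19.5 = 36.5.
Step 4: Ties are present, so use the tie-corrected normal approximation (with continuity correction) for the p-value.
Step 5: p-value = 0.354109; compare to alpha = 0.1. fail to reject H0.

U_X = 19.5, p = 0.354109, fail to reject H0 at alpha = 0.1.


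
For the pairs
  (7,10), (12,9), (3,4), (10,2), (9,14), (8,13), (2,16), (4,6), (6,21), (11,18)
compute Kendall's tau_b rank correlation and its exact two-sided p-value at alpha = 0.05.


Step 1: Enumerate the 45 unordered pairs (i,j) with i<j and classify each by sign(x_j-x_i) * sign(y_j-y_i).
  (1,2):dx=+5,dy=-1->D; (1,3):dx=-4,dy=-6->C; (1,4):dx=+3,dy=-8->D; (1,5):dx=+2,dy=+4->C
  (1,6):dx=+1,dy=+3->C; (1,7):dx=-5,dy=+6->D; (1,8):dx=-3,dy=-4->C; (1,9):dx=-1,dy=+11->D
  (1,10):dx=+4,dy=+8->C; (2,3):dx=-9,dy=-5->C; (2,4):dx=-2,dy=-7->C; (2,5):dx=-3,dy=+5->D
  (2,6):dx=-4,dy=+4->D; (2,7):dx=-10,dy=+7->D; (2,8):dx=-8,dy=-3->C; (2,9):dx=-6,dy=+12->D
  (2,10):dx=-1,dy=+9->D; (3,4):dx=+7,dy=-2->D; (3,5):dx=+6,dy=+10->C; (3,6):dx=+5,dy=+9->C
  (3,7):dx=-1,dy=+12->D; (3,8):dx=+1,dy=+2->C; (3,9):dx=+3,dy=+17->C; (3,10):dx=+8,dy=+14->C
  (4,5):dx=-1,dy=+12->D; (4,6):dx=-2,dy=+11->D; (4,7):dx=-8,dy=+14->D; (4,8):dx=-6,dy=+4->D
  (4,9):dx=-4,dy=+19->D; (4,10):dx=+1,dy=+16->C; (5,6):dx=-1,dy=-1->C; (5,7):dx=-7,dy=+2->D
  (5,8):dx=-5,dy=-8->C; (5,9):dx=-3,dy=+7->D; (5,10):dx=+2,dy=+4->C; (6,7):dx=-6,dy=+3->D
  (6,8):dx=-4,dy=-7->C; (6,9):dx=-2,dy=+8->D; (6,10):dx=+3,dy=+5->C; (7,8):dx=+2,dy=-10->D
  (7,9):dx=+4,dy=+5->C; (7,10):dx=+9,dy=+2->C; (8,9):dx=+2,dy=+15->C; (8,10):dx=+7,dy=+12->C
  (9,10):dx=+5,dy=-3->D
Step 2: C = 23, D = 22, total pairs = 45.
Step 3: tau = (C - D)/(n(n-1)/2) = (23 - 22)/45 = 0.022222.
Step 4: Exact two-sided p-value (enumerate n! = 3628800 permutations of y under H0): p = 1.000000.
Step 5: alpha = 0.05. fail to reject H0.

tau_b = 0.0222 (C=23, D=22), p = 1.000000, fail to reject H0.


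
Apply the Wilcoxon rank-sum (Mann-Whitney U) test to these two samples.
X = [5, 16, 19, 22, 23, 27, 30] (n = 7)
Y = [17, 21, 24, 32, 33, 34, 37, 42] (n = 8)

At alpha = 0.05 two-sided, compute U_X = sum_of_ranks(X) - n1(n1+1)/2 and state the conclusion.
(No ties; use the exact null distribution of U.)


Step 1: Combine and sort all 15 observations; assign midranks.
sorted (value, group): (5,X), (16,X), (17,Y), (19,X), (21,Y), (22,X), (23,X), (24,Y), (27,X), (30,X), (32,Y), (33,Y), (34,Y), (37,Y), (42,Y)
ranks: 5->1, 16->2, 17->3, 19->4, 21->5, 22->6, 23->7, 24->8, 27->9, 30->10, 32->11, 33->12, 34->13, 37->14, 42->15
Step 2: Rank sum for X: R1 = 1 + 2 + 4 + 6 + 7 + 9 + 10 = 39.
Step 3: U_X = R1 - n1(n1+1)/2 = 39 - 7*8/2 = 39 - 28 = 11.
       U_Y = n1*n2 - U_X = 56 - 11 = 45.
Step 4: No ties, so the exact null distribution of U (based on enumerating the C(15,7) = 6435 equally likely rank assignments) gives the two-sided p-value.
Step 5: p-value = 0.054079; compare to alpha = 0.05. fail to reject H0.

U_X = 11, p = 0.054079, fail to reject H0 at alpha = 0.05.


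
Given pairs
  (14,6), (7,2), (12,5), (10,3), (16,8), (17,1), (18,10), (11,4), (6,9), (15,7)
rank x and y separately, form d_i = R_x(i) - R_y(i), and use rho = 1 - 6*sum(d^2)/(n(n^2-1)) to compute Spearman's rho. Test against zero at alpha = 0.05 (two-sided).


Step 1: Rank x and y separately (midranks; no ties here).
rank(x): 14->6, 7->2, 12->5, 10->3, 16->8, 17->9, 18->10, 11->4, 6->1, 15->7
rank(y): 6->6, 2->2, 5->5, 3->3, 8->8, 1->1, 10->10, 4->4, 9->9, 7->7
Step 2: d_i = R_x(i) - R_y(i); compute d_i^2.
  (6-6)^2=0, (2-2)^2=0, (5-5)^2=0, (3-3)^2=0, (8-8)^2=0, (9-1)^2=64, (10-10)^2=0, (4-4)^2=0, (1-9)^2=64, (7-7)^2=0
sum(d^2) = 128.
Step 3: rho = 1 - 6*128 / (10*(10^2 - 1)) = 1 - 768/990 = 0.224242.
Step 4: Under H0, t = rho * sqrt((n-2)/(1-rho^2)) = 0.6508 ~ t(8).
Step 5: Two-sided p-value from the t-distribution with 8 df = 0.533401.
Step 6: alpha = 0.05. fail to reject H0.

rho = 0.2242, p = 0.533401, fail to reject H0 at alpha = 0.05.


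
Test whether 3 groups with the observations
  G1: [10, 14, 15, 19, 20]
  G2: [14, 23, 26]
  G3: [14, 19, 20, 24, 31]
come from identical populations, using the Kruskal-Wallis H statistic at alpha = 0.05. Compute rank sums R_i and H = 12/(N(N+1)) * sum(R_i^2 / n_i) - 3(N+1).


Step 1: Combine all N = 13 observations and assign midranks.
sorted (value, group, rank): (10,G1,1), (14,G1,3), (14,G2,3), (14,G3,3), (15,G1,5), (19,G1,6.5), (19,G3,6.5), (20,G1,8.5), (20,G3,8.5), (23,G2,10), (24,G3,11), (26,G2,12), (31,G3,13)
Step 2: Sum ranks within each group.
R_1 = 24 (n_1 = 5)
R_2 = 25 (n_2 = 3)
R_3 = 42 (n_3 = 5)
Step 3: H = 12/(N(N+1)) * sum(R_i^2/n_i) - 3(N+1)
     = 12/(13*14) * (24^2/5 + 25^2/3 + 42^2/5) - 3*14
     = 0.065934 * 676.333 - 42
     = 2.593407.
Step 4: Ties present; correction factor C = 1 - 36/(13^3 - 13) = 0.983516. Corrected H = 2.593407 / 0.983516 = 2.636872.
Step 5: Under H0, H ~ chi^2(2); p-value = 0.267553.
Step 6: alpha = 0.05. fail to reject H0.

H = 2.6369, df = 2, p = 0.267553, fail to reject H0.


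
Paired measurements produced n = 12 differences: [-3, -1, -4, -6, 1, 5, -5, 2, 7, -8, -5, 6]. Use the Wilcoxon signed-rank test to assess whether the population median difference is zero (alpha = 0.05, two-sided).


Step 1: Drop any zero differences (none here) and take |d_i|.
|d| = [3, 1, 4, 6, 1, 5, 5, 2, 7, 8, 5, 6]
Step 2: Midrank |d_i| (ties get averaged ranks).
ranks: |3|->4, |1|->1.5, |4|->5, |6|->9.5, |1|->1.5, |5|->7, |5|->7, |2|->3, |7|->11, |8|->12, |5|->7, |6|->9.5
Step 3: Attach original signs; sum ranks with positive sign and with negative sign.
W+ = 1.5 + 7 + 3 + 11 + 9.5 = 32
W- = 4 + 1.5 + 5 + 9.5 + 7 + 12 + 7 = 46
(Check: W+ + W- = 78 should equal n(n+1)/2 = 78.)
Step 4: Test statistic W = min(W+, W-) = 32.
Step 5: Ties in |d|, so use the tie-corrected normal approximation.
        E[W] = n(n+1)/4 = 12*13/4 = 39.
        Tie groups: |d|=1 (t=2), |d|=5 (t=3), |d|=6 (t=2); sum(t^3 - t) = 36.
        Var[W] = n(n+1)(2n+1)/24 - sum(t^3-t)/48 = 3900/24 - 36/48 = 161.75.
        z = (W - E[W]) / sqrt(Var[W]) = (32 - 39) / 12.7181 = -0.5504.
        Two-sided p = 2*Phi(z) = 0.582047.
Step 6: alpha = 0.05. fail to reject H0.

W+ = 32, W- = 46, W = min = 32, p = 0.582047, fail to reject H0.


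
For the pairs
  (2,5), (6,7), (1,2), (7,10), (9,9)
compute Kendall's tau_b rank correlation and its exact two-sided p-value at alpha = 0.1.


Step 1: Enumerate the 10 unordered pairs (i,j) with i<j and classify each by sign(x_j-x_i) * sign(y_j-y_i).
  (1,2):dx=+4,dy=+2->C; (1,3):dx=-1,dy=-3->C; (1,4):dx=+5,dy=+5->C; (1,5):dx=+7,dy=+4->C
  (2,3):dx=-5,dy=-5->C; (2,4):dx=+1,dy=+3->C; (2,5):dx=+3,dy=+2->C; (3,4):dx=+6,dy=+8->C
  (3,5):dx=+8,dy=+7->C; (4,5):dx=+2,dy=-1->D
Step 2: C = 9, D = 1, total pairs = 10.
Step 3: tau = (C - D)/(n(n-1)/2) = (9 - 1)/10 = 0.800000.
Step 4: Exact two-sided p-value (enumerate n! = 120 permutations of y under H0): p = 0.083333.
Step 5: alpha = 0.1. reject H0.

tau_b = 0.8000 (C=9, D=1), p = 0.083333, reject H0.


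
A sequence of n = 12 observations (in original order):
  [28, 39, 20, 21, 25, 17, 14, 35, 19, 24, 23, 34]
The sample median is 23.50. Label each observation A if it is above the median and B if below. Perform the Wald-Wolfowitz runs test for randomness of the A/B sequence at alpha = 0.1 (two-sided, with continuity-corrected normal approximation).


Step 1: Compute median = 23.50; label A = above, B = below.
Labels in order: AABBABBABABA  (n_A = 6, n_B = 6)
Step 2: Count runs R = 9.
Step 3: Under H0 (random ordering), E[R] = 2*n_A*n_B/(n_A+n_B) + 1 = 2*6*6/12 + 1 = 7.0000.
        Var[R] = 2*n_A*n_B*(2*n_A*n_B - n_A - n_B) / ((n_A+n_B)^2 * (n_A+n_B-1)) = 4320/1584 = 2.7273.
        SD[R] = 1.6514.
Step 4: Continuity-corrected z = (R - 0.5 - E[R]) / SD[R] = (9 - 0.5 - 7.0000) / 1.6514 = 0.9083.
Step 5: Two-sided p-value via normal approximation = 2*(1 - Phi(|z|)) = 0.363722.
Step 6: alpha = 0.1. fail to reject H0.

R = 9, z = 0.9083, p = 0.363722, fail to reject H0.


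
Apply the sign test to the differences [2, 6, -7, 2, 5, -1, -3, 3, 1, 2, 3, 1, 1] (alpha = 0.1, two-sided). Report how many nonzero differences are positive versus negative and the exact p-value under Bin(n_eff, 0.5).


Step 1: Discard zero differences. Original n = 13; n_eff = number of nonzero differences = 13.
Nonzero differences (with sign): +2, +6, -7, +2, +5, -1, -3, +3, +1, +2, +3, +1, +1
Step 2: Count signs: positive = 10, negative = 3.
Step 3: Under H0: P(positive) = 0.5, so the number of positives S ~ Bin(13, 0.5).
Step 4: Two-sided exact p-value = sum of Bin(13,0.5) probabilities at or below the observed probability = 0.092285.
Step 5: alpha = 0.1. reject H0.

n_eff = 13, pos = 10, neg = 3, p = 0.092285, reject H0.


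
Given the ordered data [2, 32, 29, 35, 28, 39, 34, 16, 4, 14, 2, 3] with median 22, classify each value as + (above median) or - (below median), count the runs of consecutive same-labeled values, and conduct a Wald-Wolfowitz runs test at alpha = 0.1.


Step 1: Compute median = 22; label A = above, B = below.
Labels in order: BAAAAAABBBBB  (n_A = 6, n_B = 6)
Step 2: Count runs R = 3.
Step 3: Under H0 (random ordering), E[R] = 2*n_A*n_B/(n_A+n_B) + 1 = 2*6*6/12 + 1 = 7.0000.
        Var[R] = 2*n_A*n_B*(2*n_A*n_B - n_A - n_B) / ((n_A+n_B)^2 * (n_A+n_B-1)) = 4320/1584 = 2.7273.
        SD[R] = 1.6514.
Step 4: Continuity-corrected z = (R + 0.5 - E[R]) / SD[R] = (3 + 0.5 - 7.0000) / 1.6514 = -2.1194.
Step 5: Two-sided p-value via normal approximation = 2*(1 - Phi(|z|)) = 0.034060.
Step 6: alpha = 0.1. reject H0.

R = 3, z = -2.1194, p = 0.034060, reject H0.


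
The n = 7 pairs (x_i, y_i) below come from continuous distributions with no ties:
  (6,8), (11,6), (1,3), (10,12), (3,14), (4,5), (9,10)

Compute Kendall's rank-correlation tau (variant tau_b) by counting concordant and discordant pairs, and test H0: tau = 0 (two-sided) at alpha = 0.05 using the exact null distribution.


Step 1: Enumerate the 21 unordered pairs (i,j) with i<j and classify each by sign(x_j-x_i) * sign(y_j-y_i).
  (1,2):dx=+5,dy=-2->D; (1,3):dx=-5,dy=-5->C; (1,4):dx=+4,dy=+4->C; (1,5):dx=-3,dy=+6->D
  (1,6):dx=-2,dy=-3->C; (1,7):dx=+3,dy=+2->C; (2,3):dx=-10,dy=-3->C; (2,4):dx=-1,dy=+6->D
  (2,5):dx=-8,dy=+8->D; (2,6):dx=-7,dy=-1->C; (2,7):dx=-2,dy=+4->D; (3,4):dx=+9,dy=+9->C
  (3,5):dx=+2,dy=+11->C; (3,6):dx=+3,dy=+2->C; (3,7):dx=+8,dy=+7->C; (4,5):dx=-7,dy=+2->D
  (4,6):dx=-6,dy=-7->C; (4,7):dx=-1,dy=-2->C; (5,6):dx=+1,dy=-9->D; (5,7):dx=+6,dy=-4->D
  (6,7):dx=+5,dy=+5->C
Step 2: C = 13, D = 8, total pairs = 21.
Step 3: tau = (C - D)/(n(n-1)/2) = (13 - 8)/21 = 0.238095.
Step 4: Exact two-sided p-value (enumerate n! = 5040 permutations of y under H0): p = 0.561905.
Step 5: alpha = 0.05. fail to reject H0.

tau_b = 0.2381 (C=13, D=8), p = 0.561905, fail to reject H0.


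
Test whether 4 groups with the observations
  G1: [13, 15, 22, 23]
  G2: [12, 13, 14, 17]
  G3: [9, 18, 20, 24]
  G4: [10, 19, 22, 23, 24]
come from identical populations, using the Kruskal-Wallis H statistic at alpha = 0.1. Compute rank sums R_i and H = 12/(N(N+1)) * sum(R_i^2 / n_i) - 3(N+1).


Step 1: Combine all N = 17 observations and assign midranks.
sorted (value, group, rank): (9,G3,1), (10,G4,2), (12,G2,3), (13,G1,4.5), (13,G2,4.5), (14,G2,6), (15,G1,7), (17,G2,8), (18,G3,9), (19,G4,10), (20,G3,11), (22,G1,12.5), (22,G4,12.5), (23,G1,14.5), (23,G4,14.5), (24,G3,16.5), (24,G4,16.5)
Step 2: Sum ranks within each group.
R_1 = 38.5 (n_1 = 4)
R_2 = 21.5 (n_2 = 4)
R_3 = 37.5 (n_3 = 4)
R_4 = 55.5 (n_4 = 5)
Step 3: H = 12/(N(N+1)) * sum(R_i^2/n_i) - 3(N+1)
     = 12/(17*18) * (38.5^2/4 + 21.5^2/4 + 37.5^2/4 + 55.5^2/5) - 3*18
     = 0.039216 * 1453.74 - 54
     = 3.009314.
Step 4: Ties present; correction factor C = 1 - 24/(17^3 - 17) = 0.995098. Corrected H = 3.009314 / 0.995098 = 3.024138.
Step 5: Under H0, H ~ chi^2(3); p-value = 0.387919.
Step 6: alpha = 0.1. fail to reject H0.

H = 3.0241, df = 3, p = 0.387919, fail to reject H0.


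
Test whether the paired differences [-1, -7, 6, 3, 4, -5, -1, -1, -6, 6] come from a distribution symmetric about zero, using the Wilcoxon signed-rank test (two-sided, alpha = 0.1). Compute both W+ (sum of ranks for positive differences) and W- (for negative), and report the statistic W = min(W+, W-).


Step 1: Drop any zero differences (none here) and take |d_i|.
|d| = [1, 7, 6, 3, 4, 5, 1, 1, 6, 6]
Step 2: Midrank |d_i| (ties get averaged ranks).
ranks: |1|->2, |7|->10, |6|->8, |3|->4, |4|->5, |5|->6, |1|->2, |1|->2, |6|->8, |6|->8
Step 3: Attach original signs; sum ranks with positive sign and with negative sign.
W+ = 8 + 4 + 5 + 8 = 25
W- = 2 + 10 + 6 + 2 + 2 + 8 = 30
(Check: W+ + W- = 55 should equal n(n+1)/2 = 55.)
Step 4: Test statistic W = min(W+, W-) = 25.
Step 5: Ties in |d|, so use the tie-corrected normal approximation.
        E[W] = n(n+1)/4 = 10*11/4 = 27.5.
        Tie groups: |d|=1 (t=3), |d|=6 (t=3); sum(t^3 - t) = 48.
        Var[W] = n(n+1)(2n+1)/24 - sum(t^3-t)/48 = 2310/24 - 48/48 = 95.25.
        z = (W - E[W]) / sqrt(Var[W]) = (25 - 27.5) / 9.7596 = -0.2562.
        Two-sided p = 2*Phi(z) = 0.797829.
Step 6: alpha = 0.1. fail to reject H0.

W+ = 25, W- = 30, W = min = 25, p = 0.797829, fail to reject H0.


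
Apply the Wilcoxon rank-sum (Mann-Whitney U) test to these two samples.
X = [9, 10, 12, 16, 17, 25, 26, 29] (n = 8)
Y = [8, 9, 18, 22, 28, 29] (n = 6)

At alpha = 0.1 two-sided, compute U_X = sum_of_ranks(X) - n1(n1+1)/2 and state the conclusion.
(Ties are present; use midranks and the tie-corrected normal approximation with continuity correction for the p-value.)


Step 1: Combine and sort all 14 observations; assign midranks.
sorted (value, group): (8,Y), (9,X), (9,Y), (10,X), (12,X), (16,X), (17,X), (18,Y), (22,Y), (25,X), (26,X), (28,Y), (29,X), (29,Y)
ranks: 8->1, 9->2.5, 9->2.5, 10->4, 12->5, 16->6, 17->7, 18->8, 22->9, 25->10, 26->11, 28->12, 29->13.5, 29->13.5
Step 2: Rank sum for X: R1 = 2.5 + 4 + 5 + 6 + 7 + 10 + 11 + 13.5 = 59.
Step 3: U_X = R1 - n1(n1+1)/2 = 59 - 8*9/2 = 59 - 36 = 23.
       U_Y = n1*n2 - U_X = 48 - 23 = 25.
Step 4: Ties are present, so use the tie-corrected normal approximation (with continuity correction) for the p-value.
Step 5: p-value = 0.948419; compare to alpha = 0.1. fail to reject H0.

U_X = 23, p = 0.948419, fail to reject H0 at alpha = 0.1.


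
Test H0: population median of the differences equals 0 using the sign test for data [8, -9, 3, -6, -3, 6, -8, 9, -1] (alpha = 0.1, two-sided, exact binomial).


Step 1: Discard zero differences. Original n = 9; n_eff = number of nonzero differences = 9.
Nonzero differences (with sign): +8, -9, +3, -6, -3, +6, -8, +9, -1
Step 2: Count signs: positive = 4, negative = 5.
Step 3: Under H0: P(positive) = 0.5, so the number of positives S ~ Bin(9, 0.5).
Step 4: Two-sided exact p-value = sum of Bin(9,0.5) probabilities at or below the observed probability = 1.000000.
Step 5: alpha = 0.1. fail to reject H0.

n_eff = 9, pos = 4, neg = 5, p = 1.000000, fail to reject H0.


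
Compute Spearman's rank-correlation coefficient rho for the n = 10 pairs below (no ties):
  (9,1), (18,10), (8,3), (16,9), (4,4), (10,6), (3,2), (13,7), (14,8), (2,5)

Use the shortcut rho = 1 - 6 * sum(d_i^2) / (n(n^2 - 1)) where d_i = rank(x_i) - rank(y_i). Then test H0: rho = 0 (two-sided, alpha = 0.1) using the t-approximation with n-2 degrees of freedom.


Step 1: Rank x and y separately (midranks; no ties here).
rank(x): 9->5, 18->10, 8->4, 16->9, 4->3, 10->6, 3->2, 13->7, 14->8, 2->1
rank(y): 1->1, 10->10, 3->3, 9->9, 4->4, 6->6, 2->2, 7->7, 8->8, 5->5
Step 2: d_i = R_x(i) - R_y(i); compute d_i^2.
  (5-1)^2=16, (10-10)^2=0, (4-3)^2=1, (9-9)^2=0, (3-4)^2=1, (6-6)^2=0, (2-2)^2=0, (7-7)^2=0, (8-8)^2=0, (1-5)^2=16
sum(d^2) = 34.
Step 3: rho = 1 - 6*34 / (10*(10^2 - 1)) = 1 - 204/990 = 0.793939.
Step 4: Under H0, t = rho * sqrt((n-2)/(1-rho^2)) = 3.6934 ~ t(8).
Step 5: Two-sided p-value from the t-distribution with 8 df = 0.006100.
Step 6: alpha = 0.1. reject H0.

rho = 0.7939, p = 0.006100, reject H0 at alpha = 0.1.


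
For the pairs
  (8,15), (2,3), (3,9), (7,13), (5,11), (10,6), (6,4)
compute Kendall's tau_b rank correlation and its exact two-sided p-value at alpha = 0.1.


Step 1: Enumerate the 21 unordered pairs (i,j) with i<j and classify each by sign(x_j-x_i) * sign(y_j-y_i).
  (1,2):dx=-6,dy=-12->C; (1,3):dx=-5,dy=-6->C; (1,4):dx=-1,dy=-2->C; (1,5):dx=-3,dy=-4->C
  (1,6):dx=+2,dy=-9->D; (1,7):dx=-2,dy=-11->C; (2,3):dx=+1,dy=+6->C; (2,4):dx=+5,dy=+10->C
  (2,5):dx=+3,dy=+8->C; (2,6):dx=+8,dy=+3->C; (2,7):dx=+4,dy=+1->C; (3,4):dx=+4,dy=+4->C
  (3,5):dx=+2,dy=+2->C; (3,6):dx=+7,dy=-3->D; (3,7):dx=+3,dy=-5->D; (4,5):dx=-2,dy=-2->C
  (4,6):dx=+3,dy=-7->D; (4,7):dx=-1,dy=-9->C; (5,6):dx=+5,dy=-5->D; (5,7):dx=+1,dy=-7->D
  (6,7):dx=-4,dy=-2->C
Step 2: C = 15, D = 6, total pairs = 21.
Step 3: tau = (C - D)/(n(n-1)/2) = (15 - 6)/21 = 0.428571.
Step 4: Exact two-sided p-value (enumerate n! = 5040 permutations of y under H0): p = 0.238889.
Step 5: alpha = 0.1. fail to reject H0.

tau_b = 0.4286 (C=15, D=6), p = 0.238889, fail to reject H0.


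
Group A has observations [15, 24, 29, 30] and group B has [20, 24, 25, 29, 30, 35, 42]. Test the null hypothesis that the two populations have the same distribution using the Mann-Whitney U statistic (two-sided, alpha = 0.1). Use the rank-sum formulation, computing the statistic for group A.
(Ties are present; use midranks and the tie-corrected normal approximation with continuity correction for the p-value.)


Step 1: Combine and sort all 11 observations; assign midranks.
sorted (value, group): (15,X), (20,Y), (24,X), (24,Y), (25,Y), (29,X), (29,Y), (30,X), (30,Y), (35,Y), (42,Y)
ranks: 15->1, 20->2, 24->3.5, 24->3.5, 25->5, 29->6.5, 29->6.5, 30->8.5, 30->8.5, 35->10, 42->11
Step 2: Rank sum for X: R1 = 1 + 3.5 + 6.5 + 8.5 = 19.5.
Step 3: U_X = R1 - n1(n1+1)/2 = 19.5 - 4*5/2 = 19.5 - 10 = 9.5.
       U_Y = n1*n2 - U_X = 28 - 9.5 = 18.5.
Step 4: Ties are present, so use the tie-corrected normal approximation (with continuity correction) for the p-value.
Step 5: p-value = 0.446576; compare to alpha = 0.1. fail to reject H0.

U_X = 9.5, p = 0.446576, fail to reject H0 at alpha = 0.1.


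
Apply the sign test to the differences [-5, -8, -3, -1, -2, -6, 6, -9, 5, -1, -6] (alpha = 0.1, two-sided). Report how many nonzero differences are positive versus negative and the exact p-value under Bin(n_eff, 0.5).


Step 1: Discard zero differences. Original n = 11; n_eff = number of nonzero differences = 11.
Nonzero differences (with sign): -5, -8, -3, -1, -2, -6, +6, -9, +5, -1, -6
Step 2: Count signs: positive = 2, negative = 9.
Step 3: Under H0: P(positive) = 0.5, so the number of positives S ~ Bin(11, 0.5).
Step 4: Two-sided exact p-value = sum of Bin(11,0.5) probabilities at or below the observed probability = 0.065430.
Step 5: alpha = 0.1. reject H0.

n_eff = 11, pos = 2, neg = 9, p = 0.065430, reject H0.


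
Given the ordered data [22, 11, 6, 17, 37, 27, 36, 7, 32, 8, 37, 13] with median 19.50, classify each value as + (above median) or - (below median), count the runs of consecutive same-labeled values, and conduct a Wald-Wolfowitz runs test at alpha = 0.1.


Step 1: Compute median = 19.50; label A = above, B = below.
Labels in order: ABBBAAABABAB  (n_A = 6, n_B = 6)
Step 2: Count runs R = 8.
Step 3: Under H0 (random ordering), E[R] = 2*n_A*n_B/(n_A+n_B) + 1 = 2*6*6/12 + 1 = 7.0000.
        Var[R] = 2*n_A*n_B*(2*n_A*n_B - n_A - n_B) / ((n_A+n_B)^2 * (n_A+n_B-1)) = 4320/1584 = 2.7273.
        SD[R] = 1.6514.
Step 4: Continuity-corrected z = (R - 0.5 - E[R]) / SD[R] = (8 - 0.5 - 7.0000) / 1.6514 = 0.3028.
Step 5: Two-sided p-value via normal approximation = 2*(1 - Phi(|z|)) = 0.762069.
Step 6: alpha = 0.1. fail to reject H0.

R = 8, z = 0.3028, p = 0.762069, fail to reject H0.


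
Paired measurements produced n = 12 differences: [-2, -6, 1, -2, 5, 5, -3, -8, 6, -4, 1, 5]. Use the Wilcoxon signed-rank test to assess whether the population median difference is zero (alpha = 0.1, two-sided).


Step 1: Drop any zero differences (none here) and take |d_i|.
|d| = [2, 6, 1, 2, 5, 5, 3, 8, 6, 4, 1, 5]
Step 2: Midrank |d_i| (ties get averaged ranks).
ranks: |2|->3.5, |6|->10.5, |1|->1.5, |2|->3.5, |5|->8, |5|->8, |3|->5, |8|->12, |6|->10.5, |4|->6, |1|->1.5, |5|->8
Step 3: Attach original signs; sum ranks with positive sign and with negative sign.
W+ = 1.5 + 8 + 8 + 10.5 + 1.5 + 8 = 37.5
W- = 3.5 + 10.5 + 3.5 + 5 + 12 + 6 = 40.5
(Check: W+ + W- = 78 should equal n(n+1)/2 = 78.)
Step 4: Test statistic W = min(W+, W-) = 37.5.
Step 5: Ties in |d|, so use the tie-corrected normal approximation.
        E[W] = n(n+1)/4 = 12*13/4 = 39.
        Tie groups: |d|=1 (t=2), |d|=2 (t=2), |d|=5 (t=3), |d|=6 (t=2); sum(t^3 - t) = 42.
        Var[W] = n(n+1)(2n+1)/24 - sum(t^3-t)/48 = 3900/24 - 42/48 = 161.625.
        z = (W - E[W]) / sqrt(Var[W]) = (37.5 - 39) / 12.7132 = -0.1180.
        Two-sided p = 2*Phi(z) = 0.906077.
Step 6: alpha = 0.1. fail to reject H0.

W+ = 37.5, W- = 40.5, W = min = 37.5, p = 0.906077, fail to reject H0.


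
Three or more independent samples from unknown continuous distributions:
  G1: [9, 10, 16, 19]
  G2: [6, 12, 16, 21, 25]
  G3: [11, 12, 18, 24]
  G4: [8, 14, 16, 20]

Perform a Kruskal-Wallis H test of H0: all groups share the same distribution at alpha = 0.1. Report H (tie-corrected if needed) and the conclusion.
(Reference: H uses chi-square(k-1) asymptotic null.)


Step 1: Combine all N = 17 observations and assign midranks.
sorted (value, group, rank): (6,G2,1), (8,G4,2), (9,G1,3), (10,G1,4), (11,G3,5), (12,G2,6.5), (12,G3,6.5), (14,G4,8), (16,G1,10), (16,G2,10), (16,G4,10), (18,G3,12), (19,G1,13), (20,G4,14), (21,G2,15), (24,G3,16), (25,G2,17)
Step 2: Sum ranks within each group.
R_1 = 30 (n_1 = 4)
R_2 = 49.5 (n_2 = 5)
R_3 = 39.5 (n_3 = 4)
R_4 = 34 (n_4 = 4)
Step 3: H = 12/(N(N+1)) * sum(R_i^2/n_i) - 3(N+1)
     = 12/(17*18) * (30^2/4 + 49.5^2/5 + 39.5^2/4 + 34^2/4) - 3*18
     = 0.039216 * 1394.11 - 54
     = 0.671078.
Step 4: Ties present; correction factor C = 1 - 30/(17^3 - 17) = 0.993873. Corrected H = 0.671078 / 0.993873 = 0.675216.
Step 5: Under H0, H ~ chi^2(3); p-value = 0.879017.
Step 6: alpha = 0.1. fail to reject H0.

H = 0.6752, df = 3, p = 0.879017, fail to reject H0.


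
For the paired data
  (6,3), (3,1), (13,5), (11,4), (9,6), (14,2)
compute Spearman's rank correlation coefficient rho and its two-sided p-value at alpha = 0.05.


Step 1: Rank x and y separately (midranks; no ties here).
rank(x): 6->2, 3->1, 13->5, 11->4, 9->3, 14->6
rank(y): 3->3, 1->1, 5->5, 4->4, 6->6, 2->2
Step 2: d_i = R_x(i) - R_y(i); compute d_i^2.
  (2-3)^2=1, (1-1)^2=0, (5-5)^2=0, (4-4)^2=0, (3-6)^2=9, (6-2)^2=16
sum(d^2) = 26.
Step 3: rho = 1 - 6*26 / (6*(6^2 - 1)) = 1 - 156/210 = 0.257143.
Step 4: Under H0, t = rho * sqrt((n-2)/(1-rho^2)) = 0.5322 ~ t(4).
Step 5: Two-sided p-value from the t-distribution with 4 df = 0.622787.
Step 6: alpha = 0.05. fail to reject H0.

rho = 0.2571, p = 0.622787, fail to reject H0 at alpha = 0.05.


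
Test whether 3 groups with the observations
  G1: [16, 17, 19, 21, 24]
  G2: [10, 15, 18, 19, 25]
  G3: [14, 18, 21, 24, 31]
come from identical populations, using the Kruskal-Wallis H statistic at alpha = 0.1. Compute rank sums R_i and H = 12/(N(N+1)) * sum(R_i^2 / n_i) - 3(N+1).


Step 1: Combine all N = 15 observations and assign midranks.
sorted (value, group, rank): (10,G2,1), (14,G3,2), (15,G2,3), (16,G1,4), (17,G1,5), (18,G2,6.5), (18,G3,6.5), (19,G1,8.5), (19,G2,8.5), (21,G1,10.5), (21,G3,10.5), (24,G1,12.5), (24,G3,12.5), (25,G2,14), (31,G3,15)
Step 2: Sum ranks within each group.
R_1 = 40.5 (n_1 = 5)
R_2 = 33 (n_2 = 5)
R_3 = 46.5 (n_3 = 5)
Step 3: H = 12/(N(N+1)) * sum(R_i^2/n_i) - 3(N+1)
     = 12/(15*16) * (40.5^2/5 + 33^2/5 + 46.5^2/5) - 3*16
     = 0.050000 * 978.3 - 48
     = 0.915000.
Step 4: Ties present; correction factor C = 1 - 24/(15^3 - 15) = 0.992857. Corrected H = 0.915000 / 0.992857 = 0.921583.
Step 5: Under H0, H ~ chi^2(2); p-value = 0.630784.
Step 6: alpha = 0.1. fail to reject H0.

H = 0.9216, df = 2, p = 0.630784, fail to reject H0.


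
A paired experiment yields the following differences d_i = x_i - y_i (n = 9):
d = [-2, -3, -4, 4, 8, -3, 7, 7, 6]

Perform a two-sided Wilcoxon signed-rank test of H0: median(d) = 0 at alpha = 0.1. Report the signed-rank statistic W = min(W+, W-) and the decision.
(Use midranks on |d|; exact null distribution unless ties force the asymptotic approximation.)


Step 1: Drop any zero differences (none here) and take |d_i|.
|d| = [2, 3, 4, 4, 8, 3, 7, 7, 6]
Step 2: Midrank |d_i| (ties get averaged ranks).
ranks: |2|->1, |3|->2.5, |4|->4.5, |4|->4.5, |8|->9, |3|->2.5, |7|->7.5, |7|->7.5, |6|->6
Step 3: Attach original signs; sum ranks with positive sign and with negative sign.
W+ = 4.5 + 9 + 7.5 + 7.5 + 6 = 34.5
W- = 1 + 2.5 + 4.5 + 2.5 = 10.5
(Check: W+ + W- = 45 should equal n(n+1)/2 = 45.)
Step 4: Test statistic W = min(W+, W-) = 10.5.
Step 5: Ties in |d|, so use the tie-corrected normal approximation.
        E[W] = n(n+1)/4 = 9*10/4 = 22.5.
        Tie groups: |d|=3 (t=2), |d|=4 (t=2), |d|=7 (t=2); sum(t^3 - t) = 18.
        Var[W] = n(n+1)(2n+1)/24 - sum(t^3-t)/48 = 1710/24 - 18/48 = 70.875.
        z = (W - E[W]) / sqrt(Var[W]) = (10.5 - 22.5) / 8.4187 = -1.4254.
        Two-sided p = 2*Phi(z) = 0.154044.
Step 6: alpha = 0.1. fail to reject H0.

W+ = 34.5, W- = 10.5, W = min = 10.5, p = 0.154044, fail to reject H0.


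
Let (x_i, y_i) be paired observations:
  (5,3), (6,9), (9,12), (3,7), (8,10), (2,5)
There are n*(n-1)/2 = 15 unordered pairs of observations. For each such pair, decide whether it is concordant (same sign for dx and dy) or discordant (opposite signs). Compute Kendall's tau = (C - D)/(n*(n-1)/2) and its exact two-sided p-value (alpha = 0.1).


Step 1: Enumerate the 15 unordered pairs (i,j) with i<j and classify each by sign(x_j-x_i) * sign(y_j-y_i).
  (1,2):dx=+1,dy=+6->C; (1,3):dx=+4,dy=+9->C; (1,4):dx=-2,dy=+4->D; (1,5):dx=+3,dy=+7->C
  (1,6):dx=-3,dy=+2->D; (2,3):dx=+3,dy=+3->C; (2,4):dx=-3,dy=-2->C; (2,5):dx=+2,dy=+1->C
  (2,6):dx=-4,dy=-4->C; (3,4):dx=-6,dy=-5->C; (3,5):dx=-1,dy=-2->C; (3,6):dx=-7,dy=-7->C
  (4,5):dx=+5,dy=+3->C; (4,6):dx=-1,dy=-2->C; (5,6):dx=-6,dy=-5->C
Step 2: C = 13, D = 2, total pairs = 15.
Step 3: tau = (C - D)/(n(n-1)/2) = (13 - 2)/15 = 0.733333.
Step 4: Exact two-sided p-value (enumerate n! = 720 permutations of y under H0): p = 0.055556.
Step 5: alpha = 0.1. reject H0.

tau_b = 0.7333 (C=13, D=2), p = 0.055556, reject H0.


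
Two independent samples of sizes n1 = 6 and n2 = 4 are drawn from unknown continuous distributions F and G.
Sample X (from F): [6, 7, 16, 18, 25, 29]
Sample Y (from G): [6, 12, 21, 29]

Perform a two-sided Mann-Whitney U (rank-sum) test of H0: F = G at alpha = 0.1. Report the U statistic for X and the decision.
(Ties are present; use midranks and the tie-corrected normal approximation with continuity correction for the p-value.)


Step 1: Combine and sort all 10 observations; assign midranks.
sorted (value, group): (6,X), (6,Y), (7,X), (12,Y), (16,X), (18,X), (21,Y), (25,X), (29,X), (29,Y)
ranks: 6->1.5, 6->1.5, 7->3, 12->4, 16->5, 18->6, 21->7, 25->8, 29->9.5, 29->9.5
Step 2: Rank sum for X: R1 = 1.5 + 3 + 5 + 6 + 8 + 9.5 = 33.
Step 3: U_X = R1 - n1(n1+1)/2 = 33 - 6*7/2 = 33 - 21 = 12.
       U_Y = n1*n2 - U_X = 24 - 12 = 12.
Step 4: Ties are present, so use the tie-corrected normal approximation (with continuity correction) for the p-value.
Step 5: p-value = 1.000000; compare to alpha = 0.1. fail to reject H0.

U_X = 12, p = 1.000000, fail to reject H0 at alpha = 0.1.


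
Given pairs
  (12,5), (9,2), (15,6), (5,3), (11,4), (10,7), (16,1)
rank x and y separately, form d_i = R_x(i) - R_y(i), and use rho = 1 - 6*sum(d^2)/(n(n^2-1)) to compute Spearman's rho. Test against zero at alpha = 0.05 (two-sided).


Step 1: Rank x and y separately (midranks; no ties here).
rank(x): 12->5, 9->2, 15->6, 5->1, 11->4, 10->3, 16->7
rank(y): 5->5, 2->2, 6->6, 3->3, 4->4, 7->7, 1->1
Step 2: d_i = R_x(i) - R_y(i); compute d_i^2.
  (5-5)^2=0, (2-2)^2=0, (6-6)^2=0, (1-3)^2=4, (4-4)^2=0, (3-7)^2=16, (7-1)^2=36
sum(d^2) = 56.
Step 3: rho = 1 - 6*56 / (7*(7^2 - 1)) = 1 - 336/336 = 0.000000.
Step 4: Under H0, t = rho * sqrt((n-2)/(1-rho^2)) = 0.0000 ~ t(5).
Step 5: Two-sided p-value from the t-distribution with 5 df = 1.000000.
Step 6: alpha = 0.05. fail to reject H0.

rho = 0.0000, p = 1.000000, fail to reject H0 at alpha = 0.05.


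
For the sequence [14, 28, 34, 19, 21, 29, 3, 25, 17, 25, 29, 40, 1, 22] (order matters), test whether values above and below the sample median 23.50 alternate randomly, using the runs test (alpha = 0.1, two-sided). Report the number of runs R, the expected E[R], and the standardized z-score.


Step 1: Compute median = 23.50; label A = above, B = below.
Labels in order: BAABBABABAAABB  (n_A = 7, n_B = 7)
Step 2: Count runs R = 9.
Step 3: Under H0 (random ordering), E[R] = 2*n_A*n_B/(n_A+n_B) + 1 = 2*7*7/14 + 1 = 8.0000.
        Var[R] = 2*n_A*n_B*(2*n_A*n_B - n_A - n_B) / ((n_A+n_B)^2 * (n_A+n_B-1)) = 8232/2548 = 3.2308.
        SD[R] = 1.7974.
Step 4: Continuity-corrected z = (R - 0.5 - E[R]) / SD[R] = (9 - 0.5 - 8.0000) / 1.7974 = 0.2782.
Step 5: Two-sided p-value via normal approximation = 2*(1 - Phi(|z|)) = 0.780879.
Step 6: alpha = 0.1. fail to reject H0.

R = 9, z = 0.2782, p = 0.780879, fail to reject H0.


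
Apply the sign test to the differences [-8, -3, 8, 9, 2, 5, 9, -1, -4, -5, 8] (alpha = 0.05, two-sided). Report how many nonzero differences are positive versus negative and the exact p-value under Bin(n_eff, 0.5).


Step 1: Discard zero differences. Original n = 11; n_eff = number of nonzero differences = 11.
Nonzero differences (with sign): -8, -3, +8, +9, +2, +5, +9, -1, -4, -5, +8
Step 2: Count signs: positive = 6, negative = 5.
Step 3: Under H0: P(positive) = 0.5, so the number of positives S ~ Bin(11, 0.5).
Step 4: Two-sided exact p-value = sum of Bin(11,0.5) probabilities at or below the observed probability = 1.000000.
Step 5: alpha = 0.05. fail to reject H0.

n_eff = 11, pos = 6, neg = 5, p = 1.000000, fail to reject H0.


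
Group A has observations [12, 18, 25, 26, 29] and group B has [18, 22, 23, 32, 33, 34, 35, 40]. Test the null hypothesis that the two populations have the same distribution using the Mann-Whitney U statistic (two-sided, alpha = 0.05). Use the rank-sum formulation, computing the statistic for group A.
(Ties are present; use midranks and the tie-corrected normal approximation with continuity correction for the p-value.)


Step 1: Combine and sort all 13 observations; assign midranks.
sorted (value, group): (12,X), (18,X), (18,Y), (22,Y), (23,Y), (25,X), (26,X), (29,X), (32,Y), (33,Y), (34,Y), (35,Y), (40,Y)
ranks: 12->1, 18->2.5, 18->2.5, 22->4, 23->5, 25->6, 26->7, 29->8, 32->9, 33->10, 34->11, 35->12, 40->13
Step 2: Rank sum for X: R1 = 1 + 2.5 + 6 + 7 + 8 = 24.5.
Step 3: U_X = R1 - n1(n1+1)/2 = 24.5 - 5*6/2 = 24.5 - 15 = 9.5.
       U_Y = n1*n2 - U_X = 40 - 9.5 = 30.5.
Step 4: Ties are present, so use the tie-corrected normal approximation (with continuity correction) for the p-value.
Step 5: p-value = 0.142685; compare to alpha = 0.05. fail to reject H0.

U_X = 9.5, p = 0.142685, fail to reject H0 at alpha = 0.05.


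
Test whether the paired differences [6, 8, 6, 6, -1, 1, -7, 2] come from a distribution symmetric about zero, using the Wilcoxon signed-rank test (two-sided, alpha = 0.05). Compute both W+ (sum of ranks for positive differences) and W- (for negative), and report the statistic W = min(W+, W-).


Step 1: Drop any zero differences (none here) and take |d_i|.
|d| = [6, 8, 6, 6, 1, 1, 7, 2]
Step 2: Midrank |d_i| (ties get averaged ranks).
ranks: |6|->5, |8|->8, |6|->5, |6|->5, |1|->1.5, |1|->1.5, |7|->7, |2|->3
Step 3: Attach original signs; sum ranks with positive sign and with negative sign.
W+ = 5 + 8 + 5 + 5 + 1.5 + 3 = 27.5
W- = 1.5 + 7 = 8.5
(Check: W+ + W- = 36 should equal n(n+1)/2 = 36.)
Step 4: Test statistic W = min(W+, W-) = 8.5.
Step 5: Ties in |d|, so use the tie-corrected normal approximation.
        E[W] = n(n+1)/4 = 8*9/4 = 18.
        Tie groups: |d|=1 (t=2), |d|=6 (t=3); sum(t^3 - t) = 30.
        Var[W] = n(n+1)(2n+1)/24 - sum(t^3-t)/48 = 1224/24 - 30/48 = 50.375.
        z = (W - E[W]) / sqrt(Var[W]) = (8.5 - 18) / 7.0975 = -1.3385.
        Two-sided p = 2*Phi(z) = 0.180736.
Step 6: alpha = 0.05. fail to reject H0.

W+ = 27.5, W- = 8.5, W = min = 8.5, p = 0.180736, fail to reject H0.


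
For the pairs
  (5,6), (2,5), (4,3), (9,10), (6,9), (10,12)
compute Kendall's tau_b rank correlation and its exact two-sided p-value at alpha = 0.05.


Step 1: Enumerate the 15 unordered pairs (i,j) with i<j and classify each by sign(x_j-x_i) * sign(y_j-y_i).
  (1,2):dx=-3,dy=-1->C; (1,3):dx=-1,dy=-3->C; (1,4):dx=+4,dy=+4->C; (1,5):dx=+1,dy=+3->C
  (1,6):dx=+5,dy=+6->C; (2,3):dx=+2,dy=-2->D; (2,4):dx=+7,dy=+5->C; (2,5):dx=+4,dy=+4->C
  (2,6):dx=+8,dy=+7->C; (3,4):dx=+5,dy=+7->C; (3,5):dx=+2,dy=+6->C; (3,6):dx=+6,dy=+9->C
  (4,5):dx=-3,dy=-1->C; (4,6):dx=+1,dy=+2->C; (5,6):dx=+4,dy=+3->C
Step 2: C = 14, D = 1, total pairs = 15.
Step 3: tau = (C - D)/(n(n-1)/2) = (14 - 1)/15 = 0.866667.
Step 4: Exact two-sided p-value (enumerate n! = 720 permutations of y under H0): p = 0.016667.
Step 5: alpha = 0.05. reject H0.

tau_b = 0.8667 (C=14, D=1), p = 0.016667, reject H0.


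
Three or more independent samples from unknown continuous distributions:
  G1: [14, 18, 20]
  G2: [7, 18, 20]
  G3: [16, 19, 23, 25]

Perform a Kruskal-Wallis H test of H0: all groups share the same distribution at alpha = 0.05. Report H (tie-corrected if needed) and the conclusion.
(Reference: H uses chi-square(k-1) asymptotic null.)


Step 1: Combine all N = 10 observations and assign midranks.
sorted (value, group, rank): (7,G2,1), (14,G1,2), (16,G3,3), (18,G1,4.5), (18,G2,4.5), (19,G3,6), (20,G1,7.5), (20,G2,7.5), (23,G3,9), (25,G3,10)
Step 2: Sum ranks within each group.
R_1 = 14 (n_1 = 3)
R_2 = 13 (n_2 = 3)
R_3 = 28 (n_3 = 4)
Step 3: H = 12/(N(N+1)) * sum(R_i^2/n_i) - 3(N+1)
     = 12/(10*11) * (14^2/3 + 13^2/3 + 28^2/4) - 3*11
     = 0.109091 * 317.667 - 33
     = 1.654545.
Step 4: Ties present; correction factor C = 1 - 12/(10^3 - 10) = 0.987879. Corrected H = 1.654545 / 0.987879 = 1.674847.
Step 5: Under H0, H ~ chi^2(2); p-value = 0.432824.
Step 6: alpha = 0.05. fail to reject H0.

H = 1.6748, df = 2, p = 0.432824, fail to reject H0.


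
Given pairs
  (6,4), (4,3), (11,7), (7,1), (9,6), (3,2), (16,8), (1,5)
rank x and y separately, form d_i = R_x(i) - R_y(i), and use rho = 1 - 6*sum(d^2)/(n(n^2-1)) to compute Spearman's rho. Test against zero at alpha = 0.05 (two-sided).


Step 1: Rank x and y separately (midranks; no ties here).
rank(x): 6->4, 4->3, 11->7, 7->5, 9->6, 3->2, 16->8, 1->1
rank(y): 4->4, 3->3, 7->7, 1->1, 6->6, 2->2, 8->8, 5->5
Step 2: d_i = R_x(i) - R_y(i); compute d_i^2.
  (4-4)^2=0, (3-3)^2=0, (7-7)^2=0, (5-1)^2=16, (6-6)^2=0, (2-2)^2=0, (8-8)^2=0, (1-5)^2=16
sum(d^2) = 32.
Step 3: rho = 1 - 6*32 / (8*(8^2 - 1)) = 1 - 192/504 = 0.619048.
Step 4: Under H0, t = rho * sqrt((n-2)/(1-rho^2)) = 1.9308 ~ t(6).
Step 5: Two-sided p-value from the t-distribution with 6 df = 0.101733.
Step 6: alpha = 0.05. fail to reject H0.

rho = 0.6190, p = 0.101733, fail to reject H0 at alpha = 0.05.


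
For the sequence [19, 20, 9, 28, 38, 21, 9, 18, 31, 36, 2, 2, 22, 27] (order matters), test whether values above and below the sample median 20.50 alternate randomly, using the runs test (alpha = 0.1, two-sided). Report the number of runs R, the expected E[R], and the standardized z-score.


Step 1: Compute median = 20.50; label A = above, B = below.
Labels in order: BBBAAABBAABBAA  (n_A = 7, n_B = 7)
Step 2: Count runs R = 6.
Step 3: Under H0 (random ordering), E[R] = 2*n_A*n_B/(n_A+n_B) + 1 = 2*7*7/14 + 1 = 8.0000.
        Var[R] = 2*n_A*n_B*(2*n_A*n_B - n_A - n_B) / ((n_A+n_B)^2 * (n_A+n_B-1)) = 8232/2548 = 3.2308.
        SD[R] = 1.7974.
Step 4: Continuity-corrected z = (R + 0.5 - E[R]) / SD[R] = (6 + 0.5 - 8.0000) / 1.7974 = -0.8345.
Step 5: Two-sided p-value via normal approximation = 2*(1 - Phi(|z|)) = 0.403986.
Step 6: alpha = 0.1. fail to reject H0.

R = 6, z = -0.8345, p = 0.403986, fail to reject H0.


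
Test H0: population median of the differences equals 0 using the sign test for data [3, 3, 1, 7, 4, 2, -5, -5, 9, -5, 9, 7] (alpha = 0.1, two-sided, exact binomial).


Step 1: Discard zero differences. Original n = 12; n_eff = number of nonzero differences = 12.
Nonzero differences (with sign): +3, +3, +1, +7, +4, +2, -5, -5, +9, -5, +9, +7
Step 2: Count signs: positive = 9, negative = 3.
Step 3: Under H0: P(positive) = 0.5, so the number of positives S ~ Bin(12, 0.5).
Step 4: Two-sided exact p-value = sum of Bin(12,0.5) probabilities at or below the observed probability = 0.145996.
Step 5: alpha = 0.1. fail to reject H0.

n_eff = 12, pos = 9, neg = 3, p = 0.145996, fail to reject H0.


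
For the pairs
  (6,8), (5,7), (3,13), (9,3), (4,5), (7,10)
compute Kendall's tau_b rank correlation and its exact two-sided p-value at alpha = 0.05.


Step 1: Enumerate the 15 unordered pairs (i,j) with i<j and classify each by sign(x_j-x_i) * sign(y_j-y_i).
  (1,2):dx=-1,dy=-1->C; (1,3):dx=-3,dy=+5->D; (1,4):dx=+3,dy=-5->D; (1,5):dx=-2,dy=-3->C
  (1,6):dx=+1,dy=+2->C; (2,3):dx=-2,dy=+6->D; (2,4):dx=+4,dy=-4->D; (2,5):dx=-1,dy=-2->C
  (2,6):dx=+2,dy=+3->C; (3,4):dx=+6,dy=-10->D; (3,5):dx=+1,dy=-8->D; (3,6):dx=+4,dy=-3->D
  (4,5):dx=-5,dy=+2->D; (4,6):dx=-2,dy=+7->D; (5,6):dx=+3,dy=+5->C
Step 2: C = 6, D = 9, total pairs = 15.
Step 3: tau = (C - D)/(n(n-1)/2) = (6 - 9)/15 = -0.200000.
Step 4: Exact two-sided p-value (enumerate n! = 720 permutations of y under H0): p = 0.719444.
Step 5: alpha = 0.05. fail to reject H0.

tau_b = -0.2000 (C=6, D=9), p = 0.719444, fail to reject H0.


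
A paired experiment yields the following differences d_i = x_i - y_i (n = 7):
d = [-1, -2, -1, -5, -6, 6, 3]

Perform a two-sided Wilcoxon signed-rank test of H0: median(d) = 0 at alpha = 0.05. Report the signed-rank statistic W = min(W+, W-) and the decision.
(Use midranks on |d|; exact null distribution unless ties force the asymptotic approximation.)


Step 1: Drop any zero differences (none here) and take |d_i|.
|d| = [1, 2, 1, 5, 6, 6, 3]
Step 2: Midrank |d_i| (ties get averaged ranks).
ranks: |1|->1.5, |2|->3, |1|->1.5, |5|->5, |6|->6.5, |6|->6.5, |3|->4
Step 3: Attach original signs; sum ranks with positive sign and with negative sign.
W+ = 6.5 + 4 = 10.5
W- = 1.5 + 3 + 1.5 + 5 + 6.5 = 17.5
(Check: W+ + W- = 28 should equal n(n+1)/2 = 28.)
Step 4: Test statistic W = min(W+, W-) = 10.5.
Step 5: Ties in |d|, so use the tie-corrected normal approximation.
        E[W] = n(n+1)/4 = 7*8/4 = 14.
        Tie groups: |d|=1 (t=2), |d|=6 (t=2); sum(t^3 - t) = 12.
        Var[W] = n(n+1)(2n+1)/24 - sum(t^3-t)/48 = 840/24 - 12/48 = 34.75.
        z = (W - E[W]) / sqrt(Var[W]) = (10.5 - 14) / 5.8949 = -0.5937.
        Two-sided p = 2*Phi(z) = 0.552691.
Step 6: alpha = 0.05. fail to reject H0.

W+ = 10.5, W- = 17.5, W = min = 10.5, p = 0.552691, fail to reject H0.
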